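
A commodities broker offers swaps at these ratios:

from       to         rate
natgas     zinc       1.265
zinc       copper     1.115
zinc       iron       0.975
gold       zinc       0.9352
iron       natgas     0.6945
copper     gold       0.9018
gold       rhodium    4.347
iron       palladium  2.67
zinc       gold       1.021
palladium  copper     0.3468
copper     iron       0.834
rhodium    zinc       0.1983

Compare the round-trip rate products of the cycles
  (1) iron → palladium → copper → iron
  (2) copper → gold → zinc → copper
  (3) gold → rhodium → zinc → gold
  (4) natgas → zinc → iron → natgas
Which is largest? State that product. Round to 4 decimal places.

0.9404

(1) 2.67 × 0.3468 × 0.834 = 0.77225
(2) 0.9018 × 0.9352 × 1.115 = 0.94035
(3) 4.347 × 0.1983 × 1.021 = 0.88011
(4) 1.265 × 0.975 × 0.6945 = 0.85658
Highest is cycle (2) at 0.9404 (≤1, no arbitrage).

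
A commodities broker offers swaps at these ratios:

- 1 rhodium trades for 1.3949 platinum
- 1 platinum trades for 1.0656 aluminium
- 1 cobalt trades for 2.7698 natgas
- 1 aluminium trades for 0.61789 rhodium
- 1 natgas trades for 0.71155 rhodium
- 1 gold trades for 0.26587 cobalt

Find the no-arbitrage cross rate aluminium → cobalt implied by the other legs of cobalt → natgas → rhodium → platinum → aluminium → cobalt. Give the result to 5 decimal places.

Known legs of the cycle: 2.7698 × 0.71155 × 1.3949 × 1.0656 = 2.9294839302464736
For no arbitrage the full-cycle product must be 1, so the missing rate is 1 / 2.9294839302464736 ≈ 0.3413571.

0.34136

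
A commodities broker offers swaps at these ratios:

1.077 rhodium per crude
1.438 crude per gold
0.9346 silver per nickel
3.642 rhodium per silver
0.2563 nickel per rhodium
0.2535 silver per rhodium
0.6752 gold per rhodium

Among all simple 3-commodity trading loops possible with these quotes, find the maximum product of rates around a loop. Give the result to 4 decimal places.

1.0457

gold→crude→rhodium→gold: 1.438 × 1.077 × 0.6752 = 1.04570
silver→rhodium→nickel→silver: 3.642 × 0.2563 × 0.9346 = 0.87240
Maximum is gold→crude→rhodium→gold at 1.0457; arbitrage exists.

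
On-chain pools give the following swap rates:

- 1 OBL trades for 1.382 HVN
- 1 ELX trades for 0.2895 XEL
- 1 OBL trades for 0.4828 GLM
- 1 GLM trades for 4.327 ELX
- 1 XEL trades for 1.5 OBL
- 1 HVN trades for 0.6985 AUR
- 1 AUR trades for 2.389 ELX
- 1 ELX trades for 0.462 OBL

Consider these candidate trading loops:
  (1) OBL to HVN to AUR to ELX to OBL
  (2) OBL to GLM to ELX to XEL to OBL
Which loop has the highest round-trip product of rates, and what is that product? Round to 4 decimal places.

1.0654

(1) 1.382 × 0.6985 × 2.389 × 0.462 = 1.06545
(2) 0.4828 × 4.327 × 0.2895 × 1.5 = 0.90718
Highest is cycle (1) at 1.0654 (>1, arbitrage).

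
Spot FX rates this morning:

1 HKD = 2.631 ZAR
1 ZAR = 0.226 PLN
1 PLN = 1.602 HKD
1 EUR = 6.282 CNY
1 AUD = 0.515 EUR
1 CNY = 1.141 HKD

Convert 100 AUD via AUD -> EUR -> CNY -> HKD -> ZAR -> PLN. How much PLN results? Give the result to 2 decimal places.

219.49

100 AUD × 0.515 = 51.5 EUR
51.5 EUR × 6.282 = 323.523 CNY
323.523 CNY × 1.141 = 369.139743 HKD
369.139743 HKD × 2.631 = 971.206663833 ZAR
971.206663833 ZAR × 0.226 = 219.492706026258 PLN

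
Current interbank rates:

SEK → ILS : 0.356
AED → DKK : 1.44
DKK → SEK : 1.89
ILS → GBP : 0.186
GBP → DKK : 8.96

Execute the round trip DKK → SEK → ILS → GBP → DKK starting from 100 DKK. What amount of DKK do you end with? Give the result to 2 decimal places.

100 DKK × 1.89 = 189 SEK
189 SEK × 0.356 = 67.284 ILS
67.284 ILS × 0.186 = 12.514824 GBP
12.514824 GBP × 8.96 = 112.13282304 DKK

112.13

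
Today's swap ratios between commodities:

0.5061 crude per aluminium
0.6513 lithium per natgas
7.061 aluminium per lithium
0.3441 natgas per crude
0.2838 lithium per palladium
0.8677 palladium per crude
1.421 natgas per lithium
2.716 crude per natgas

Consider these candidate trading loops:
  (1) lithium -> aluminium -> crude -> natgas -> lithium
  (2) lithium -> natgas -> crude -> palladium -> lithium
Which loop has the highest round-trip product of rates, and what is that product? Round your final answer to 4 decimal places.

(1) 7.061 × 0.5061 × 0.3441 × 0.6513 = 0.80088
(2) 1.421 × 2.716 × 0.8677 × 0.2838 = 0.95040
Highest is cycle (2) at 0.9504 (≤1, no arbitrage).

0.9504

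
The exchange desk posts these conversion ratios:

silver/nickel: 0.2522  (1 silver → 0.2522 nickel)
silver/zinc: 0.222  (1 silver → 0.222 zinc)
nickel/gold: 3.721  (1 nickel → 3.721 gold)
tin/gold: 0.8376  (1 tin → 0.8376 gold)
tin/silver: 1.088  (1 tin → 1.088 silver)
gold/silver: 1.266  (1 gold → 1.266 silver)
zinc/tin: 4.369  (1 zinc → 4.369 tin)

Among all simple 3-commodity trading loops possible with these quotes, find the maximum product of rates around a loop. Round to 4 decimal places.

1.1881

nickel→gold→silver→nickel: 3.721 × 1.266 × 0.2522 = 1.18806
tin→silver→zinc→tin: 1.088 × 0.222 × 4.369 = 1.05527
Maximum is nickel→gold→silver→nickel at 1.1881; arbitrage exists.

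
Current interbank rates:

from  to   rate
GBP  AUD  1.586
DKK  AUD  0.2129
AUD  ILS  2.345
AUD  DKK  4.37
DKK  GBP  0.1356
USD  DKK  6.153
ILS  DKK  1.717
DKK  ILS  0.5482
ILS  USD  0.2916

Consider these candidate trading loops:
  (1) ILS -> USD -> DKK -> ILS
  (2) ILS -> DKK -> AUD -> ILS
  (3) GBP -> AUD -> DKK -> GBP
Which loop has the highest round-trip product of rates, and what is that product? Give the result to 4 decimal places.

(1) 0.2916 × 6.153 × 0.5482 = 0.98359
(2) 1.717 × 0.2129 × 2.345 = 0.85721
(3) 1.586 × 4.37 × 0.1356 = 0.93982
Highest is cycle (1) at 0.9836 (≤1, no arbitrage).

0.9836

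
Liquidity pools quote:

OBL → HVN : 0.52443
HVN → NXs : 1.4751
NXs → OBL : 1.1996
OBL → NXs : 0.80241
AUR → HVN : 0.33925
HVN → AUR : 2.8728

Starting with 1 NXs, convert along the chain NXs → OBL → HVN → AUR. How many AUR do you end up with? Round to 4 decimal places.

1 NXs × 1.1996 = 1.1996 OBL
1.1996 OBL × 0.52443 = 0.629106228 HVN
0.629106228 HVN × 2.8728 = 1.8072963717984 AUR

1.8073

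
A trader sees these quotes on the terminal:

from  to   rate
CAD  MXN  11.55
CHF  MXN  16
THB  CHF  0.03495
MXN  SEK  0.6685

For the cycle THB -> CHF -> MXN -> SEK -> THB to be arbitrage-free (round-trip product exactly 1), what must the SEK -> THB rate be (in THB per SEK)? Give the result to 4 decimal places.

2.6750

Known legs of the cycle: 0.03495 × 16 × 0.6685 = 0.3738252
For no arbitrage the full-cycle product must be 1, so the missing rate is 1 / 0.3738252 ≈ 2.675047.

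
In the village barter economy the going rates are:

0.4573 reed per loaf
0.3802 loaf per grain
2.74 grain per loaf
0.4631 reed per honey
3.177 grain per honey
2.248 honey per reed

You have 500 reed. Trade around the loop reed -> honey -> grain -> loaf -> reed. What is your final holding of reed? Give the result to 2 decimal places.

620.86

500 reed × 2.248 = 1124 honey
1124 honey × 3.177 = 3570.948 grain
3570.948 grain × 0.3802 = 1357.6744296 loaf
1357.6744296 loaf × 0.4573 = 620.86451665608 reed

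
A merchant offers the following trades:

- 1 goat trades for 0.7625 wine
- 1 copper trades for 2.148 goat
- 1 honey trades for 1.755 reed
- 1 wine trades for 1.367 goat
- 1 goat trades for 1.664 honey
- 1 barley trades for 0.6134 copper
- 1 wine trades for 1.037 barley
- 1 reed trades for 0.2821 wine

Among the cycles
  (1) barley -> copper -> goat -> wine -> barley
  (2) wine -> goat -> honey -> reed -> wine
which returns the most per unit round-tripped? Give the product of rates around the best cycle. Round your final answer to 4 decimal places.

(1) 0.6134 × 2.148 × 0.7625 × 1.037 = 1.04183
(2) 1.367 × 1.664 × 1.755 × 0.2821 = 1.12617
Highest is cycle (2) at 1.1262 (>1, arbitrage).

1.1262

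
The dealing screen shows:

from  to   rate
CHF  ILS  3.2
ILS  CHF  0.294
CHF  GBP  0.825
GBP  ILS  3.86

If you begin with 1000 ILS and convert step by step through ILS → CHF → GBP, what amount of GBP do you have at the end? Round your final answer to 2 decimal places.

242.55

1000 ILS × 0.294 = 294 CHF
294 CHF × 0.825 = 242.55 GBP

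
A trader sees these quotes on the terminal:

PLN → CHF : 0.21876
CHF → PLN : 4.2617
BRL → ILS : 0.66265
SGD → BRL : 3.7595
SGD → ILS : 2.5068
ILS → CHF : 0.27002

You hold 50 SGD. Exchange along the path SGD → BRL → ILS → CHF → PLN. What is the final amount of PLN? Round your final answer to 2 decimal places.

143.34

50 SGD × 3.7595 = 187.975 BRL
187.975 BRL × 0.66265 = 124.56163375 ILS
124.56163375 ILS × 0.27002 = 33.634132345175 CHF
33.634132345175 CHF × 4.2617 = 143.3385818154322975 PLN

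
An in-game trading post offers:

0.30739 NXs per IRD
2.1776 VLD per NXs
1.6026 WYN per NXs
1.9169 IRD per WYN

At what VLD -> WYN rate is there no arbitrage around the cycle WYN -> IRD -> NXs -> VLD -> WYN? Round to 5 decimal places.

Known legs of the cycle: 1.9169 × 0.30739 × 2.1776 = 1.2831200762416
For no arbitrage the full-cycle product must be 1, so the missing rate is 1 / 1.2831200762416 ≈ 0.7793503.

0.77935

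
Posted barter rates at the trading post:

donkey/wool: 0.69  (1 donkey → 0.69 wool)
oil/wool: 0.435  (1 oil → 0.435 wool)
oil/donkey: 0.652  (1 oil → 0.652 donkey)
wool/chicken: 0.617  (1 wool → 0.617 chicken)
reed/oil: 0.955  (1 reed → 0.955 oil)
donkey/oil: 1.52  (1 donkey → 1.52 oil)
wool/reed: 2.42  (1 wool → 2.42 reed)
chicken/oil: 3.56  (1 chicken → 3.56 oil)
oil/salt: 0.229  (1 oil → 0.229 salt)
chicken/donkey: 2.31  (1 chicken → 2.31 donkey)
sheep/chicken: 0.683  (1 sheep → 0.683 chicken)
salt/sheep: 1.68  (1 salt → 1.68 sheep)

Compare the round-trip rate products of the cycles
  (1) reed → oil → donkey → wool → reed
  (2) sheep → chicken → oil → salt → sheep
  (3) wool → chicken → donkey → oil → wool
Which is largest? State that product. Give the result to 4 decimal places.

1.0397

(1) 0.955 × 0.652 × 0.69 × 2.42 = 1.03972
(2) 0.683 × 3.56 × 0.229 × 1.68 = 0.93544
(3) 0.617 × 2.31 × 1.52 × 0.435 = 0.94239
Highest is cycle (1) at 1.0397 (>1, arbitrage).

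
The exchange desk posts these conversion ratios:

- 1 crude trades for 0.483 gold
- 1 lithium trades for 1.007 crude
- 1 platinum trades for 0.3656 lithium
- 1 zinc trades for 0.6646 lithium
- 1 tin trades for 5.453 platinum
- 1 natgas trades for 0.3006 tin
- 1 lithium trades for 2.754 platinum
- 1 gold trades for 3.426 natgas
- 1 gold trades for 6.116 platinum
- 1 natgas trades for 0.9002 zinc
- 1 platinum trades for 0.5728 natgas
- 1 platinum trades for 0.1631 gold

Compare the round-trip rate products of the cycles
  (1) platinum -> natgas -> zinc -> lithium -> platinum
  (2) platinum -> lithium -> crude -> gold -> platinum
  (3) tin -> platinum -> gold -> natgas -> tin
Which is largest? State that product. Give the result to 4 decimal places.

(1) 0.5728 × 0.9002 × 0.6646 × 2.754 = 0.94377
(2) 0.3656 × 1.007 × 0.483 × 6.116 = 1.08755
(3) 5.453 × 0.1631 × 3.426 × 0.3006 = 0.91594
Highest is cycle (2) at 1.0876 (>1, arbitrage).

1.0876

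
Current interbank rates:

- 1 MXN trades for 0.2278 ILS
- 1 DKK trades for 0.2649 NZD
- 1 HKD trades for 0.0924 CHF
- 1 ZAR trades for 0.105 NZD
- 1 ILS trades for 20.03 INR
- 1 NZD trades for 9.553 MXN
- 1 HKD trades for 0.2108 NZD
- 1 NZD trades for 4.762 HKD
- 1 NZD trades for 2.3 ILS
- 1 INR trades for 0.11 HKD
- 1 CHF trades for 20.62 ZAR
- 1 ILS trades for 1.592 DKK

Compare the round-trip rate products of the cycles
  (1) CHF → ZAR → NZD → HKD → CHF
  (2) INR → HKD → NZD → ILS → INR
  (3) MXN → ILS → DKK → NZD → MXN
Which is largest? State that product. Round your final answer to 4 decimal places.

(1) 20.62 × 0.105 × 4.762 × 0.0924 = 0.95266
(2) 0.11 × 0.2108 × 2.3 × 20.03 = 1.06825
(3) 0.2278 × 1.592 × 0.2649 × 9.553 = 0.91774
Highest is cycle (2) at 1.0682 (>1, arbitrage).

1.0682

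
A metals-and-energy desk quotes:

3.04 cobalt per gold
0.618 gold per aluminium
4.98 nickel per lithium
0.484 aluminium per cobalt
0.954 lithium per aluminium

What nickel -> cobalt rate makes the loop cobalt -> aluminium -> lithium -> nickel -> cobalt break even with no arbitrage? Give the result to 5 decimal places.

Known legs of the cycle: 0.484 × 0.954 × 4.98 = 2.29944528
For no arbitrage the full-cycle product must be 1, so the missing rate is 1 / 2.29944528 ≈ 0.4348875.

0.43489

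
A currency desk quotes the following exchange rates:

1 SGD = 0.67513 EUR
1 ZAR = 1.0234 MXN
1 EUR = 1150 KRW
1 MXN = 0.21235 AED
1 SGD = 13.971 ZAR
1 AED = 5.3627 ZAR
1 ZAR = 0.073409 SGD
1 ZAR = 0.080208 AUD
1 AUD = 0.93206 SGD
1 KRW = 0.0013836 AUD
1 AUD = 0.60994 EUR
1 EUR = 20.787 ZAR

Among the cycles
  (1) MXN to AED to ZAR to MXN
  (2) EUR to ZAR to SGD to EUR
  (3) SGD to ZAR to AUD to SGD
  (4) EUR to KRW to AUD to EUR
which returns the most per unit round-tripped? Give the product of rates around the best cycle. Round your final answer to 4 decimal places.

(1) 0.21235 × 5.3627 × 1.0234 = 1.16542
(2) 20.787 × 0.073409 × 0.67513 = 1.03022
(3) 13.971 × 0.080208 × 0.93206 = 1.04445
(4) 1150 × 0.0013836 × 0.60994 = 0.97050
Highest is cycle (1) at 1.1654 (>1, arbitrage).

1.1654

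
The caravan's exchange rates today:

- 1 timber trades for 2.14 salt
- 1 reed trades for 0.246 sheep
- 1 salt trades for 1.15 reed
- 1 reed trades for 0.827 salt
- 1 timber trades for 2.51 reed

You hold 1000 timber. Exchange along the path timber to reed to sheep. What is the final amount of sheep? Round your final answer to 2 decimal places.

617.46

1000 timber × 2.51 = 2510 reed
2510 reed × 0.246 = 617.46 sheep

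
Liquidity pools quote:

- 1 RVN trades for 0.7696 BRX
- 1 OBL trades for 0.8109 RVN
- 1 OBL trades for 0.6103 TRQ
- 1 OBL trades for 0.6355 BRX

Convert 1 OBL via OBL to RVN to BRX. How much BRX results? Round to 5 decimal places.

1 OBL × 0.8109 = 0.8109 RVN
0.8109 RVN × 0.7696 = 0.62406864 BRX

0.62407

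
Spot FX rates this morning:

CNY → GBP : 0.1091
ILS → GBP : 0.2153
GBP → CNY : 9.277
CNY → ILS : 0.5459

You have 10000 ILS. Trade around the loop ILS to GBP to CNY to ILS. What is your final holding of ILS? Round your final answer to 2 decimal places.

10903.47

10000 ILS × 0.2153 = 2153 GBP
2153 GBP × 9.277 = 19973.381 CNY
19973.381 CNY × 0.5459 = 10903.4686879 ILS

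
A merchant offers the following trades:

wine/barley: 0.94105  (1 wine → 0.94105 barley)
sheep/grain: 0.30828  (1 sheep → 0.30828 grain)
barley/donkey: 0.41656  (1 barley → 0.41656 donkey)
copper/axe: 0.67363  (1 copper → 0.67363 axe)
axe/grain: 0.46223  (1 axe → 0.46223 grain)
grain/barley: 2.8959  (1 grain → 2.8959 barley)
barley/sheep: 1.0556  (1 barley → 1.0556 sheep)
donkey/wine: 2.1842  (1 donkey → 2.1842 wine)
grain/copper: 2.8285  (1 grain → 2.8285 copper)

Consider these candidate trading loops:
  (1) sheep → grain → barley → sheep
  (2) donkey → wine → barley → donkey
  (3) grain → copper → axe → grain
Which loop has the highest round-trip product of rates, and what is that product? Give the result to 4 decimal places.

0.9424

(1) 0.30828 × 2.8959 × 1.0556 = 0.94238
(2) 2.1842 × 0.94105 × 0.41656 = 0.85621
(3) 2.8285 × 0.67363 × 0.46223 = 0.88072
Highest is cycle (1) at 0.9424 (≤1, no arbitrage).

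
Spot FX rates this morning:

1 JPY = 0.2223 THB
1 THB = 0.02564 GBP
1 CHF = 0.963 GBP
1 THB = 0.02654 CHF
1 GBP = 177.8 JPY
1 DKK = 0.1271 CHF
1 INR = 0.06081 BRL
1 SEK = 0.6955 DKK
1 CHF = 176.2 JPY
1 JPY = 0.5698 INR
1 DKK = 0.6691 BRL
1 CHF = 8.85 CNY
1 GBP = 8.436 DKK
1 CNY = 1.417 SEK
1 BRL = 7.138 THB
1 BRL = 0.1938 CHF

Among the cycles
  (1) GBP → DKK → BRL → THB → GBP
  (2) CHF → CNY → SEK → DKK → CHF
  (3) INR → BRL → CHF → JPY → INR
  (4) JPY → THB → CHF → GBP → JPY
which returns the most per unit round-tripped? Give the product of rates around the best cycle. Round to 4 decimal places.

(1) 8.436 × 0.6691 × 7.138 × 0.02564 = 1.03305
(2) 8.85 × 1.417 × 0.6955 × 0.1271 = 1.10855
(3) 0.06081 × 0.1938 × 176.2 × 0.5698 = 1.18320
(4) 0.2223 × 0.02654 × 0.963 × 177.8 = 1.01018
Highest is cycle (3) at 1.1832 (>1, arbitrage).

1.1832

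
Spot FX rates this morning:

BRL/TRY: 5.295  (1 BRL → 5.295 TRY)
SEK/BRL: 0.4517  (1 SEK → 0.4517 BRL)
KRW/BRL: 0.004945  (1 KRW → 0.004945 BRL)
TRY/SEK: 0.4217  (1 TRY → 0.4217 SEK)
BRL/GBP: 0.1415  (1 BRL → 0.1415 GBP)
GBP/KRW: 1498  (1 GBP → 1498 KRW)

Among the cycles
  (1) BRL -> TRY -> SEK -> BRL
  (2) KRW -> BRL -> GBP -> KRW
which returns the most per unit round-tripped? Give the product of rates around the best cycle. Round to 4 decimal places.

1.0482

(1) 5.295 × 0.4217 × 0.4517 = 1.00860
(2) 0.004945 × 0.1415 × 1498 = 1.04818
Highest is cycle (2) at 1.0482 (>1, arbitrage).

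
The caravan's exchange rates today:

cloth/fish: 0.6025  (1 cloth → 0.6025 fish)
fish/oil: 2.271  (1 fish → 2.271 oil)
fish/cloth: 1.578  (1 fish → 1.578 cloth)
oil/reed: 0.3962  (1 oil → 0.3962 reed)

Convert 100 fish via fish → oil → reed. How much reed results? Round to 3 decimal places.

100 fish × 2.271 = 227.1 oil
227.1 oil × 0.3962 = 89.97702 reed

89.977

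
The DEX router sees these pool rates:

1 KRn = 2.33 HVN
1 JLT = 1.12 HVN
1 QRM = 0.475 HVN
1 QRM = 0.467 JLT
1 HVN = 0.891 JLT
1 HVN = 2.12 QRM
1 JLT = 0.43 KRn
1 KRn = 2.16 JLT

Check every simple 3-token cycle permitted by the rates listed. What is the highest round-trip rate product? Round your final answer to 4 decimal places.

HVN→QRM→JLT→HVN: 2.12 × 0.467 × 1.12 = 1.10884
HVN→JLT→KRn→HVN: 0.891 × 0.43 × 2.33 = 0.89269
Maximum is HVN→QRM→JLT→HVN at 1.1088; arbitrage exists.

1.1088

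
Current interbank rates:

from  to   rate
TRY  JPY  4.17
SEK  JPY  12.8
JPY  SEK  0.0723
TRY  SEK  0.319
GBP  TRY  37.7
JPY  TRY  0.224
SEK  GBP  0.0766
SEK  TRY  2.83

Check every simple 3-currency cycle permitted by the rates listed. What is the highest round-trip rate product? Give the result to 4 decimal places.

0.9212

GBP→TRY→SEK→GBP: 37.7 × 0.319 × 0.0766 = 0.92121
JPY→TRY→SEK→JPY: 0.224 × 0.319 × 12.8 = 0.91464
JPY→SEK→TRY→JPY: 0.0723 × 2.83 × 4.17 = 0.85322
Maximum is GBP→TRY→SEK→GBP at 0.9212; no arbitrage — every cycle loses value.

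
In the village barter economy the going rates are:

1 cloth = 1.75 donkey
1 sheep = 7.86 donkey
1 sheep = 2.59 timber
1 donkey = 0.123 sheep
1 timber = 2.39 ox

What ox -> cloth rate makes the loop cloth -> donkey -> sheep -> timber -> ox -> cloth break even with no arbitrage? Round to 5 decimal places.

Known legs of the cycle: 1.75 × 0.123 × 2.59 × 2.39 = 1.332419025
For no arbitrage the full-cycle product must be 1, so the missing rate is 1 / 1.332419025 ≈ 0.7505147.

0.75051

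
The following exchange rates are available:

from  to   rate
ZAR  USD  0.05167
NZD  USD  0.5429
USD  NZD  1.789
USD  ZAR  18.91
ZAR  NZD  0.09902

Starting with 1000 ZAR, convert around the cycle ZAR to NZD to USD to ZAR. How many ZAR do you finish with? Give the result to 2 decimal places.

1016.56

1000 ZAR × 0.09902 = 99.02 NZD
99.02 NZD × 0.5429 = 53.757958 USD
53.757958 USD × 18.91 = 1016.56298578 ZAR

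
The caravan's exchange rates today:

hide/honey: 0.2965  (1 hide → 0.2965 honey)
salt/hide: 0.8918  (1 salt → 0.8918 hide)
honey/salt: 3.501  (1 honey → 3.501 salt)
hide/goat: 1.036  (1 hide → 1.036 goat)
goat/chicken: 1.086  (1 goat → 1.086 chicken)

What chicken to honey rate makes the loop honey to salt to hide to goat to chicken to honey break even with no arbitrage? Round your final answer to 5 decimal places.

Known legs of the cycle: 3.501 × 0.8918 × 1.036 × 1.086 = 3.5127655054128
For no arbitrage the full-cycle product must be 1, so the missing rate is 1 / 3.5127655054128 ≈ 0.2846760.

0.28468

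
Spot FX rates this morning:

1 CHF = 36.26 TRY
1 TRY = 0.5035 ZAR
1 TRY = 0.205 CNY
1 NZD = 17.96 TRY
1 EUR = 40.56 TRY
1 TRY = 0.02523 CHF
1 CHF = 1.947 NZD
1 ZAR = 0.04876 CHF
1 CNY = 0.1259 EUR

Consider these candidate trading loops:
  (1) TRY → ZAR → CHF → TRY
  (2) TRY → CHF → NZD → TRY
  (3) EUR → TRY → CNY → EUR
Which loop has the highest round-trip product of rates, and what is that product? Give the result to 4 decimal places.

1.0468

(1) 0.5035 × 0.04876 × 36.26 = 0.89021
(2) 0.02523 × 1.947 × 17.96 = 0.88225
(3) 40.56 × 0.205 × 0.1259 = 1.04683
Highest is cycle (3) at 1.0468 (>1, arbitrage).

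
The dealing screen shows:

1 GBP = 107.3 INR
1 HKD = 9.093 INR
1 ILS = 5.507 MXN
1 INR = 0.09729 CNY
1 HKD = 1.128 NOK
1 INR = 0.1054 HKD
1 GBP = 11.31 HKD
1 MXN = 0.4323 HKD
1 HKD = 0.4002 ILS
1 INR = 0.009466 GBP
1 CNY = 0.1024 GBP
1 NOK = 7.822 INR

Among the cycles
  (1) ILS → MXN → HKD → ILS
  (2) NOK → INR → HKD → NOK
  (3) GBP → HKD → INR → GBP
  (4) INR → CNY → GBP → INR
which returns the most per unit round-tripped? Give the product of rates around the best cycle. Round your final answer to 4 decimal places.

1.0690

(1) 5.507 × 0.4323 × 0.4002 = 0.95275
(2) 7.822 × 0.1054 × 1.128 = 0.92997
(3) 11.31 × 9.093 × 0.009466 = 0.97350
(4) 0.09729 × 0.1024 × 107.3 = 1.06898
Highest is cycle (4) at 1.0690 (>1, arbitrage).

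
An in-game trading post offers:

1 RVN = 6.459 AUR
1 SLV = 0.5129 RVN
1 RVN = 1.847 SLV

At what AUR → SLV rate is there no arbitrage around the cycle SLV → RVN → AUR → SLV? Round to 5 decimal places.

Known legs of the cycle: 0.5129 × 6.459 = 3.3128211
For no arbitrage the full-cycle product must be 1, so the missing rate is 1 / 3.3128211 ≈ 0.3018575.

0.30186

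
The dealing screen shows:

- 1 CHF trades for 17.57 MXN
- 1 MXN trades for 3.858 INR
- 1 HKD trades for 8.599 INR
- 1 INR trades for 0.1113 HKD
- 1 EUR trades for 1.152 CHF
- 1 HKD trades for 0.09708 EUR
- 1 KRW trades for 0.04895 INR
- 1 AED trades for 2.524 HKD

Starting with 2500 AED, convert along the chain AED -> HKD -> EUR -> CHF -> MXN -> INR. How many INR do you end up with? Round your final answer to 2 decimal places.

47834.98

2500 AED × 2.524 = 6310 HKD
6310 HKD × 0.09708 = 612.5748 EUR
612.5748 EUR × 1.152 = 705.6861696 CHF
705.6861696 CHF × 17.57 = 12398.905999872 MXN
12398.905999872 MXN × 3.858 = 47834.979347506176 INR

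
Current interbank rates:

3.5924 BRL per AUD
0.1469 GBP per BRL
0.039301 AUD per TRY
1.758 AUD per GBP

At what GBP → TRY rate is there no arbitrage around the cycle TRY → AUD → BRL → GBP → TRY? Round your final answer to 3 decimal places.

48.216

Known legs of the cycle: 0.039301 × 3.5924 × 0.1469 = 0.02074006363156
For no arbitrage the full-cycle product must be 1, so the missing rate is 1 / 0.02074006363156 ≈ 48.21586.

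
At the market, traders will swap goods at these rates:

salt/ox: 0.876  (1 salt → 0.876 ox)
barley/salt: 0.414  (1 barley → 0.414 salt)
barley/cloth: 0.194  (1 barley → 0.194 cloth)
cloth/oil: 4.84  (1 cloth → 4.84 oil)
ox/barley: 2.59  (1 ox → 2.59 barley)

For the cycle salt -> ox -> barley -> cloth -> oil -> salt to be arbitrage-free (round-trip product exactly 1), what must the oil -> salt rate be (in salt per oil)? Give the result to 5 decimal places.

Known legs of the cycle: 0.876 × 2.59 × 0.194 × 4.84 = 2.1303500064
For no arbitrage the full-cycle product must be 1, so the missing rate is 1 / 2.1303500064 ≈ 0.4694064.

0.46941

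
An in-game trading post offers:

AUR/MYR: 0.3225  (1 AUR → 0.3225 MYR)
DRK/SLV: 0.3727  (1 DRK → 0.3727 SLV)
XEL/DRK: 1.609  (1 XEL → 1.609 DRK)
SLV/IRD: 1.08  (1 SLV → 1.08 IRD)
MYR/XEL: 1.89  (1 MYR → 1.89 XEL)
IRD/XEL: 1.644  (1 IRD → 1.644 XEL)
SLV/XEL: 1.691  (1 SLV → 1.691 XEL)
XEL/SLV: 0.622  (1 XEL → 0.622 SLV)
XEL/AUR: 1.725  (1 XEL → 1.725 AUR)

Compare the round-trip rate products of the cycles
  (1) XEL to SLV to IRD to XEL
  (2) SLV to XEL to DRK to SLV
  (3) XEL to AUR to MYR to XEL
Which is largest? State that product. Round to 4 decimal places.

1.1044

(1) 0.622 × 1.08 × 1.644 = 1.10437
(2) 1.691 × 1.609 × 0.3727 = 1.01405
(3) 1.725 × 0.3225 × 1.89 = 1.05143
Highest is cycle (1) at 1.1044 (>1, arbitrage).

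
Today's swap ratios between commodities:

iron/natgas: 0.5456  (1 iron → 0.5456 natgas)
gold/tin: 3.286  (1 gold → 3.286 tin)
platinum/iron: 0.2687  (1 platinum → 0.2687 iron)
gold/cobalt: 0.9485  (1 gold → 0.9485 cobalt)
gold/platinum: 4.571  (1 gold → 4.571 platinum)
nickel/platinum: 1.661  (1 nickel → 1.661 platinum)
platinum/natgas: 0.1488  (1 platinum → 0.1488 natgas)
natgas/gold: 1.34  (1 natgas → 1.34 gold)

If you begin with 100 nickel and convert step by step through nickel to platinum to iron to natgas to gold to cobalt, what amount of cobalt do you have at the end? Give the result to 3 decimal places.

30.950

100 nickel × 1.661 = 166.1 platinum
166.1 platinum × 0.2687 = 44.63107 iron
44.63107 iron × 0.5456 = 24.350711792 natgas
24.350711792 natgas × 1.34 = 32.62995380128 gold
32.62995380128 gold × 0.9485 = 30.94951118051408 cobalt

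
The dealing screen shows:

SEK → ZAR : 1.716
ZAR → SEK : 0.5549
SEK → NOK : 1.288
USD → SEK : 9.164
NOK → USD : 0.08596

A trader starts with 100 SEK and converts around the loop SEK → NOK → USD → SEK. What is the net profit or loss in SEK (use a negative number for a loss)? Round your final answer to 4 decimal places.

100 SEK × 1.288 = 128.8 NOK
128.8 NOK × 0.08596 = 11.071648 USD
11.071648 USD × 9.164 = 101.460582272 SEK
Net change: 101.460582272 − 100 = 1.460582272 SEK

1.4606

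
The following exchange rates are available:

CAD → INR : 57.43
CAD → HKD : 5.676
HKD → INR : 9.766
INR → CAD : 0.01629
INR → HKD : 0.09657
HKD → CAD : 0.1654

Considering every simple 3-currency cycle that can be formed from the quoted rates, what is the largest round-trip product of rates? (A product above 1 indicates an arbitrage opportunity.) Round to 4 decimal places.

0.9173

CAD→INR→HKD→CAD: 57.43 × 0.09657 × 0.1654 = 0.91731
CAD→HKD→INR→CAD: 5.676 × 9.766 × 0.01629 = 0.90298
Maximum is CAD→INR→HKD→CAD at 0.9173; no arbitrage — every cycle loses value.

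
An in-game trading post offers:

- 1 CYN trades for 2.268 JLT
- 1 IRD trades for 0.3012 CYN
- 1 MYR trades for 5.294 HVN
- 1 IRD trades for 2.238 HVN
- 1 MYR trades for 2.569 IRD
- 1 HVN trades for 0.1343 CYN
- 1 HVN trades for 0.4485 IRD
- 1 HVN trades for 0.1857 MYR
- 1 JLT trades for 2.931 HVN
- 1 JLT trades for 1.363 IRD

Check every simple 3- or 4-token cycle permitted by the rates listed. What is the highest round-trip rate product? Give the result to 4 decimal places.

HVN→MYR→IRD→HVN: 0.1857 × 2.569 × 2.238 = 1.06767
JLT→IRD→CYN→JLT: 1.363 × 0.3012 × 2.268 = 0.93109
JLT→IRD→HVN→CYN→JLT: 1.363 × 2.238 × 0.1343 × 2.268 = 0.92913
JLT→HVN→IRD→CYN→JLT: 2.931 × 0.4485 × 0.3012 × 2.268 = 0.89800
JLT→HVN→CYN→JLT: 2.931 × 0.1343 × 2.268 = 0.89276
Maximum is HVN→MYR→IRD→HVN at 1.0677; arbitrage exists.

1.0677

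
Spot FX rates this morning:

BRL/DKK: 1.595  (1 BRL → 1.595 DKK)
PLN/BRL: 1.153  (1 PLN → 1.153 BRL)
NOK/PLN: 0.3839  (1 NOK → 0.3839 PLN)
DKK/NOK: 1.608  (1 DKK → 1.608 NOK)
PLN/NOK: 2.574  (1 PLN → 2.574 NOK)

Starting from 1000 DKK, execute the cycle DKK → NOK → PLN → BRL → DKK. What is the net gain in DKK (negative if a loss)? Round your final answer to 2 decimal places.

1000 DKK × 1.608 = 1608 NOK
1608 NOK × 0.3839 = 617.3112 PLN
617.3112 PLN × 1.153 = 711.7598136 BRL
711.7598136 BRL × 1.595 = 1135.256902692 DKK
Net change: 1135.256902692 − 1000 = 135.256902692 DKK

135.26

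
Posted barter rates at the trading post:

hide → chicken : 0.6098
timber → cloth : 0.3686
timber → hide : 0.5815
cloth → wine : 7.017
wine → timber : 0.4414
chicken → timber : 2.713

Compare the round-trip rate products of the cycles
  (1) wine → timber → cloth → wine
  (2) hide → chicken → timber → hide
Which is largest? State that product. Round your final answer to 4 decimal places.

1.1417

(1) 0.4414 × 0.3686 × 7.017 = 1.14167
(2) 0.6098 × 2.713 × 0.5815 = 0.96203
Highest is cycle (1) at 1.1417 (>1, arbitrage).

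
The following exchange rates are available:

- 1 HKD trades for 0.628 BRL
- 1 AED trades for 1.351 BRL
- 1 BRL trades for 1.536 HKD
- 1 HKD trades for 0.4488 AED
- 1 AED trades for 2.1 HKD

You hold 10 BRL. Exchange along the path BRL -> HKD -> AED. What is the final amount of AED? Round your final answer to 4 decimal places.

10 BRL × 1.536 = 15.36 HKD
15.36 HKD × 0.4488 = 6.893568 AED

6.8936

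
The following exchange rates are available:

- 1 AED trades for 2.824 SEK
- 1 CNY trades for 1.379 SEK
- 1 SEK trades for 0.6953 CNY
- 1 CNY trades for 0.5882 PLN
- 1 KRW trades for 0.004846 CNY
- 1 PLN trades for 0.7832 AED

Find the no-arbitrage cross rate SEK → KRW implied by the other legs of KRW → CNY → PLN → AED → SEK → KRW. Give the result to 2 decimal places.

Known legs of the cycle: 0.004846 × 0.5882 × 0.7832 × 2.824 = 0.00630442962493696
For no arbitrage the full-cycle product must be 1, so the missing rate is 1 / 0.00630442962493696 ≈ 158.6186.

158.62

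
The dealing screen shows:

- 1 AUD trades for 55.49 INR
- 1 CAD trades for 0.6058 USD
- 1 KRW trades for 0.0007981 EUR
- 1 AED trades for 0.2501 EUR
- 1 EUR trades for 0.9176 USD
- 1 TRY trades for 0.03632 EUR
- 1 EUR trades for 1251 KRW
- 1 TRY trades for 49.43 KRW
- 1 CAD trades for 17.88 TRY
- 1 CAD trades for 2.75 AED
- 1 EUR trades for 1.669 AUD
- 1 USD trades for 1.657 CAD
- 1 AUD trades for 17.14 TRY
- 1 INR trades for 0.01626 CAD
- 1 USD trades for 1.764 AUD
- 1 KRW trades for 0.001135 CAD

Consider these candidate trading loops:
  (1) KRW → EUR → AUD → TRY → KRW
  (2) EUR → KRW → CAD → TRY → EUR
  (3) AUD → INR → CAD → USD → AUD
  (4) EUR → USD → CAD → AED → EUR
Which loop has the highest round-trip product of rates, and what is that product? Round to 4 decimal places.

(1) 0.0007981 × 1.669 × 17.14 × 49.43 = 1.12854
(2) 1251 × 0.001135 × 17.88 × 0.03632 = 0.92208
(3) 55.49 × 0.01626 × 0.6058 × 1.764 = 0.96419
(4) 0.9176 × 1.657 × 2.75 × 0.2501 = 1.04574
Highest is cycle (1) at 1.1285 (>1, arbitrage).

1.1285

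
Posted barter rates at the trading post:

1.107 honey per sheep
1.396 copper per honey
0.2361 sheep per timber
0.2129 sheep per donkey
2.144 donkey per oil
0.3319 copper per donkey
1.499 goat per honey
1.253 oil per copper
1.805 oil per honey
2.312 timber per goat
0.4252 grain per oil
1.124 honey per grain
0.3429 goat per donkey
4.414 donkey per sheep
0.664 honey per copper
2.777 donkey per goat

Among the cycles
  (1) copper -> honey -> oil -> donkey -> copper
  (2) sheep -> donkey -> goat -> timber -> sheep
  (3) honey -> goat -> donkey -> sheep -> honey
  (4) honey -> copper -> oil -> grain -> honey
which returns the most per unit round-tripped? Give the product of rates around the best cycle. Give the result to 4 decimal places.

(1) 0.664 × 1.805 × 2.144 × 0.3319 = 0.85286
(2) 4.414 × 0.3429 × 2.312 × 0.2361 = 0.82620
(3) 1.499 × 2.777 × 0.2129 × 1.107 = 0.98107
(4) 1.396 × 1.253 × 0.4252 × 1.124 = 0.83598
Highest is cycle (3) at 0.9811 (≤1, no arbitrage).

0.9811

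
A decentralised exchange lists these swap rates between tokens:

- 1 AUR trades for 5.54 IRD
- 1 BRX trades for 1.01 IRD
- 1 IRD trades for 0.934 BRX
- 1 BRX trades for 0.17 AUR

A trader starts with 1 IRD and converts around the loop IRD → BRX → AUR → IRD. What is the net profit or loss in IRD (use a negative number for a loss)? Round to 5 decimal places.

-0.12036

1 IRD × 0.934 = 0.934 BRX
0.934 BRX × 0.17 = 0.15878 AUR
0.15878 AUR × 5.54 = 0.8796412 IRD
Net change: 0.8796412 − 1 = -0.1203588 IRD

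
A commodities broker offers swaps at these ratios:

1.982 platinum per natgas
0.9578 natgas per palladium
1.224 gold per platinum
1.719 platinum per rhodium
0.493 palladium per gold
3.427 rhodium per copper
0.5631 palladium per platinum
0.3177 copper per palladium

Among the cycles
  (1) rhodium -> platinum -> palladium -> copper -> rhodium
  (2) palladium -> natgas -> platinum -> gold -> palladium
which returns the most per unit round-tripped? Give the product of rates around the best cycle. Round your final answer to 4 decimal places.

1.1455

(1) 1.719 × 0.5631 × 0.3177 × 3.427 = 1.05388
(2) 0.9578 × 1.982 × 1.224 × 0.493 = 1.14553
Highest is cycle (2) at 1.1455 (>1, arbitrage).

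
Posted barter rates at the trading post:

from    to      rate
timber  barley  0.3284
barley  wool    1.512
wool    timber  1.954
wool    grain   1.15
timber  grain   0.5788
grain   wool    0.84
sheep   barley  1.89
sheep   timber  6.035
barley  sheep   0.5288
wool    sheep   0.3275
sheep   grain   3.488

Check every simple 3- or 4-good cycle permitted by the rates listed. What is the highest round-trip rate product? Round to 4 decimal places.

1.0480

sheep→timber→barley→sheep: 6.035 × 0.3284 × 0.5288 = 1.04803
wool→sheep→timber→barley→wool: 0.3275 × 6.035 × 0.3284 × 1.512 = 0.98139
wool→timber→barley→wool: 1.954 × 0.3284 × 1.512 = 0.97024
wool→sheep→timber→grain→wool: 0.3275 × 6.035 × 0.5788 × 0.84 = 0.96094
wool→sheep→grain→wool: 0.3275 × 3.488 × 0.84 = 0.95955
wool→timber→grain→wool: 1.954 × 0.5788 × 0.84 = 0.95002
wool→sheep→barley→wool: 0.3275 × 1.89 × 1.512 = 0.93589
Maximum is sheep→timber→barley→sheep at 1.0480; arbitrage exists.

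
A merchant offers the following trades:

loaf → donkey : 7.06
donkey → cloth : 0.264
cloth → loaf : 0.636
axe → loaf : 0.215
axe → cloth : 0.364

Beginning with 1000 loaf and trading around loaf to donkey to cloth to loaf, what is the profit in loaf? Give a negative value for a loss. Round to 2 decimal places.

185.40

1000 loaf × 7.06 = 7060 donkey
7060 donkey × 0.264 = 1863.84 cloth
1863.84 cloth × 0.636 = 1185.40224 loaf
Net change: 1185.40224 − 1000 = 185.40224 loaf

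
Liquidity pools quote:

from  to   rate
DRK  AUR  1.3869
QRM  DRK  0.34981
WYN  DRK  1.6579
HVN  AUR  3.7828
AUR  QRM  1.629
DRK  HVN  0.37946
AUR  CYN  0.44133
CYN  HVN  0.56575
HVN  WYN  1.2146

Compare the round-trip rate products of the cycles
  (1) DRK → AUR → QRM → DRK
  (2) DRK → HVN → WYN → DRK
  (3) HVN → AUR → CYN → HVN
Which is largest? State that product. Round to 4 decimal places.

(1) 1.3869 × 1.629 × 0.34981 = 0.79031
(2) 0.37946 × 1.2146 × 1.6579 = 0.76411
(3) 3.7828 × 0.44133 × 0.56575 = 0.94450
Highest is cycle (3) at 0.9445 (≤1, no arbitrage).

0.9445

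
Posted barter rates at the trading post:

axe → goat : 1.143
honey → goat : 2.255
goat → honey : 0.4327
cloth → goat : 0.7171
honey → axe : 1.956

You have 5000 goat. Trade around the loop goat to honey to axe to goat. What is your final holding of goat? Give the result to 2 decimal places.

5000 goat × 0.4327 = 2163.5 honey
2163.5 honey × 1.956 = 4231.806 axe
4231.806 axe × 1.143 = 4836.954258 goat

4836.95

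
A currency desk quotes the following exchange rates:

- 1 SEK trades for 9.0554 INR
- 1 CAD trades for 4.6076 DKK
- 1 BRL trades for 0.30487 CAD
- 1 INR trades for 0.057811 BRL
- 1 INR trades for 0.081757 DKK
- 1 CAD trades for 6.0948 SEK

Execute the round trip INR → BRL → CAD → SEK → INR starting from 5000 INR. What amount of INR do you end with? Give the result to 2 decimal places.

5000 INR × 0.057811 = 289.055 BRL
289.055 BRL × 0.30487 = 88.12419785 CAD
88.12419785 CAD × 6.0948 = 537.09936105618 SEK
537.09936105618 SEK × 9.0554 = 4863.649554108132372 INR

4863.65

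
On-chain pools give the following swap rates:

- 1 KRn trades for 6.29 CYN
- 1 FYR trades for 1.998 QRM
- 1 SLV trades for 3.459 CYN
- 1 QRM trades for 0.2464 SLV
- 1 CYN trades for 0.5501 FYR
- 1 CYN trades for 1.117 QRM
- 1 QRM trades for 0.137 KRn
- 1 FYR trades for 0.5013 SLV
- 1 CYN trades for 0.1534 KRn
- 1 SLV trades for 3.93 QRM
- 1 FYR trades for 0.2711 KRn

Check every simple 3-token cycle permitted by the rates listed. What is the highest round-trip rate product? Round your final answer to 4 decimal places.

0.9626

KRn→CYN→QRM→KRn: 6.29 × 1.117 × 0.137 = 0.96255
SLV→CYN→FYR→SLV: 3.459 × 0.5501 × 0.5013 = 0.95387
SLV→CYN→QRM→SLV: 3.459 × 1.117 × 0.2464 = 0.95202
FYR→KRn→CYN→FYR: 0.2711 × 6.29 × 0.5501 = 0.93804
Maximum is KRn→CYN→QRM→KRn at 0.9626; no arbitrage — every cycle loses value.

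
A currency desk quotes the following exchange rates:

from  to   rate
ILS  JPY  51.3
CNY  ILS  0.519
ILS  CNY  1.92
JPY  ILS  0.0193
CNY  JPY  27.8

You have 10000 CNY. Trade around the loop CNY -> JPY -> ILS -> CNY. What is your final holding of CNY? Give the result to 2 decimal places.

10301.57

10000 CNY × 27.8 = 278000 JPY
278000 JPY × 0.0193 = 5365.4 ILS
5365.4 ILS × 1.92 = 10301.568 CNY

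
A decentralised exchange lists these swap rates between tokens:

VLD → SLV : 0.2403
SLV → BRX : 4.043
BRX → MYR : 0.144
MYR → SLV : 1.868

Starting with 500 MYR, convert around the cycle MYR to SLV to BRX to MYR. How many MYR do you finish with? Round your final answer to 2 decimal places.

543.77

500 MYR × 1.868 = 934 SLV
934 SLV × 4.043 = 3776.162 BRX
3776.162 BRX × 0.144 = 543.767328 MYR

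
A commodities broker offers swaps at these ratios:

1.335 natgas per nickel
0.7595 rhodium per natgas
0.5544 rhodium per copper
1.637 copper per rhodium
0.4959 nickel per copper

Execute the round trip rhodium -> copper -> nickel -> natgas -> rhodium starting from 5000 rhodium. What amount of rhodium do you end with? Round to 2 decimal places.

4115.49

5000 rhodium × 1.637 = 8185 copper
8185 copper × 0.4959 = 4058.9415 nickel
4058.9415 nickel × 1.335 = 5418.6869025 natgas
5418.6869025 natgas × 0.7595 = 4115.49270244875 rhodium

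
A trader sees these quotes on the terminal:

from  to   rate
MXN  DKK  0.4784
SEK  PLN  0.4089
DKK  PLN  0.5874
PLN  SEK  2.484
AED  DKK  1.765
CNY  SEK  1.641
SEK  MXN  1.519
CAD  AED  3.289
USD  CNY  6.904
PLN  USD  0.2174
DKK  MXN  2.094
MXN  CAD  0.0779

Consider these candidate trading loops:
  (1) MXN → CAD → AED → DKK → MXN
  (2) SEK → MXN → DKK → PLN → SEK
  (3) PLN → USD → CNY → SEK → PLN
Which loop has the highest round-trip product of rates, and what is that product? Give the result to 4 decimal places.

(1) 0.0779 × 3.289 × 1.765 × 2.094 = 0.94694
(2) 1.519 × 0.4784 × 0.5874 × 2.484 = 1.06031
(3) 0.2174 × 6.904 × 1.641 × 0.4089 = 1.00713
Highest is cycle (2) at 1.0603 (>1, arbitrage).

1.0603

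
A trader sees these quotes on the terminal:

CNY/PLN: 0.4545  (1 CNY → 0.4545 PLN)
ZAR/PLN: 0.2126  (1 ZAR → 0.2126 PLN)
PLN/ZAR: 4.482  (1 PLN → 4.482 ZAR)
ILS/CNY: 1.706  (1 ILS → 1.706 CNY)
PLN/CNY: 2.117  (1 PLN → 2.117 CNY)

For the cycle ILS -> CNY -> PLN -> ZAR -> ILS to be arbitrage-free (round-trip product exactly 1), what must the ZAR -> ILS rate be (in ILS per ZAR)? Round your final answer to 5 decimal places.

Known legs of the cycle: 1.706 × 0.4545 × 4.482 = 3.475239714
For no arbitrage the full-cycle product must be 1, so the missing rate is 1 / 3.475239714 ≈ 0.2877499.

0.28775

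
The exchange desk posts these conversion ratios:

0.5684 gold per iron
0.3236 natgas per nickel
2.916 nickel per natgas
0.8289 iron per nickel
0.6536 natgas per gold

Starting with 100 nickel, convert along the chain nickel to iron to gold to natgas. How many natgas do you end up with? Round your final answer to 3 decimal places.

100 nickel × 0.8289 = 82.89 iron
82.89 iron × 0.5684 = 47.114676 gold
47.114676 gold × 0.6536 = 30.7941522336 natgas

30.794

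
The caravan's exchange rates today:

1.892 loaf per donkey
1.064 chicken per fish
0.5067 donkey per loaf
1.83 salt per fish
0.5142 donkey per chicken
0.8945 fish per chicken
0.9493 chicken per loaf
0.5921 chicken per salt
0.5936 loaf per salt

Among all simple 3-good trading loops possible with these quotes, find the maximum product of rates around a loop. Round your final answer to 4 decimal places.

0.9692

salt→chicken→fish→salt: 0.5921 × 0.8945 × 1.83 = 0.96923
donkey→loaf→chicken→donkey: 1.892 × 0.9493 × 0.5142 = 0.92354
Maximum is salt→chicken→fish→salt at 0.9692; no arbitrage — every cycle loses value.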